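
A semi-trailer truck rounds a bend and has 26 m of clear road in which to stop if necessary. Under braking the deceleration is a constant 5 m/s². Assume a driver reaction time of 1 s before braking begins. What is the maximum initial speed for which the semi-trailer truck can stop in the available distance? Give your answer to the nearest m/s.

Stopping distance: v·t_r + v²/(2a) = 26 with t_r = 1 s and a = 5.000 m/s².
So v² + 10.000 v − 260.00 = 0.
Positive root: v = −a·t_r + √((a·t_r)² + 2a·d) = −5.000 + √(25.000 + 260.00) = 11.8819 m/s.

Maximum speed ≈ 12 m/s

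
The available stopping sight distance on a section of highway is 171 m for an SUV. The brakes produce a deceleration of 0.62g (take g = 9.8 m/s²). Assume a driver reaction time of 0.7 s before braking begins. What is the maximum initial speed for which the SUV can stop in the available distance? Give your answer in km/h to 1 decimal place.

Maximum speed ≈ 149.5 km/h

a = 0.62 × 9.8 = 6.076 m/s².
Stopping distance: v·t_r + v²/(2a) = 171 with t_r = 0.7 s and a = 6.076 m/s².
So v² + 8.506 v − 2077.99 = 0.
Positive root: v = −a·t_r + √((a·t_r)² + 2a·d) = −4.253 + √(18.088 + 2077.99) = 41.5299 m/s.
41.5299 m/s × 3.6 = 149.508 km/h.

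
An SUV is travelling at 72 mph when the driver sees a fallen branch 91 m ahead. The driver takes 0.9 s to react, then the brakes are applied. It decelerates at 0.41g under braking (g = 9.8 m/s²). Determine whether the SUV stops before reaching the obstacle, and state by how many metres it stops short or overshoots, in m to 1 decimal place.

No — it overshoots by 66.9 m

72 mph × 0.44704 = 32.1869 m/s.
a = 0.41 × 9.8 = 4.018 m/s².
Reaction distance = 32.1869 × 0.9 = 28.968 m.
Braking distance = v²/(2a) = 1035.997 / 8.036 = 128.919 m.
Total stopping distance = 28.968 + 128.919 = 157.887 m, vs 91 m available — it cannot stop in time and overshoots by 157.887 − 91 = 66.887 m.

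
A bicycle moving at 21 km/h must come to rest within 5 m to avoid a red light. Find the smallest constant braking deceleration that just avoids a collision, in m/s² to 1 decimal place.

21 km/h ÷ 3.6 = 5.8333 m/s.
v² = 2a·d ⇒ a = v²/(2d) = 5.8333² / (2 × 5.000) = 34.027 / 10.000 = 3.4027 m/s².

Required deceleration ≈ 3.4 m/s²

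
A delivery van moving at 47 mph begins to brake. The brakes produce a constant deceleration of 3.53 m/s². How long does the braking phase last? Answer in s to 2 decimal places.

Braking time ≈ 5.95 s

47 mph × 0.44704 = 21.0109 m/s.
Braking time = v/a = 21.0109 / 3.530 = 5.952 s.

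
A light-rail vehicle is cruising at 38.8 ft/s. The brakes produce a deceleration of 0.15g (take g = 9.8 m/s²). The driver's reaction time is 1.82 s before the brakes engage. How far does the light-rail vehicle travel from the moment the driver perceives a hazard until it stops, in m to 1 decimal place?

38.8 ft/s × 0.3048 = 11.8262 m/s.
a = 0.15 × 9.8 = 1.470 m/s².
Reaction distance = v·t_r = 11.8262 × 1.82 = 21.524 m.
Braking distance = v²/(2a) = 11.8262² / (2 × 1.470) = 139.859 / 2.940 = 47.571 m.
Total = 21.524 + 47.571 = 69.095 m.

Total stopping distance ≈ 69.1 m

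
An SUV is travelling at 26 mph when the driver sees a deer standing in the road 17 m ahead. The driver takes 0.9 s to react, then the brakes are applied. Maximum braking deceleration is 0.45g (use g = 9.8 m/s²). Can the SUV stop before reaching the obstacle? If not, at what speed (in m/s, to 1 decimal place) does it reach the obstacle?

No — it strikes the obstacle at 8.8 m/s

26 mph × 0.44704 = 11.6230 m/s.
a = 0.45 × 9.8 = 4.410 m/s².
Reaction distance = 11.6230 × 0.9 = 10.461 m.
Braking distance needed to stop: v²/(2a) = 135.094 / 8.820 = 15.317 m, so total needed = 10.461 + 15.317 = 25.778 m > 17 m — it cannot stop.
Distance remaining when braking begins: 17 − 10.461 = 6.539 m.
v² = v₀² − 2a·d = 135.094 − 2 × 4.410 × 6.539 = 77.420 m²/s².
v = √77.420 = 8.799 m/s.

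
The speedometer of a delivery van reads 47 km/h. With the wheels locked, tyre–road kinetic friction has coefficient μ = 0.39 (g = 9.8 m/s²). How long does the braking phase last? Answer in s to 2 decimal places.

Braking time ≈ 3.42 s

47 km/h ÷ 3.6 = 13.0556 m/s.
a = μg = 0.39 × 9.8 = 3.822 m/s².
Braking time = v/a = 13.0556 / 3.822 = 3.416 s.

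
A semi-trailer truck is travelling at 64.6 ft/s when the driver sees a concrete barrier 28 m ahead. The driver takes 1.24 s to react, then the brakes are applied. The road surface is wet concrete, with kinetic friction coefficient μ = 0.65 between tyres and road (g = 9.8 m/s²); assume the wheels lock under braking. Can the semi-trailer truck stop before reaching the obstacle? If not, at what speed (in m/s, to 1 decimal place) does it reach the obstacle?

No — it strikes the obstacle at 18.5 m/s

64.6 ft/s × 0.3048 = 19.6901 m/s.
a = μg = 0.65 × 9.8 = 6.370 m/s².
Reaction distance = 19.6901 × 1.24 = 24.416 m.
Braking distance needed to stop: v²/(2a) = 387.700 / 12.740 = 30.432 m, so total needed = 24.416 + 30.432 = 54.848 m > 28 m — it cannot stop.
Distance remaining when braking begins: 28 − 24.416 = 3.584 m.
v² = v₀² − 2a·d = 387.700 − 2 × 6.370 × 3.584 = 342.040 m²/s².
v = √342.040 = 18.494 m/s.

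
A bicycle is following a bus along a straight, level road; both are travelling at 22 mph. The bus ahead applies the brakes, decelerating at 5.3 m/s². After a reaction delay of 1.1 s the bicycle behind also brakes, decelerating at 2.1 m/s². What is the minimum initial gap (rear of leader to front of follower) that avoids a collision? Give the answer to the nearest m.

22 mph × 0.44704 = 9.8349 m/s.
Leader travels v²/(2a_L) = 96.725 / 10.600 = 9.125 m before stopping.
Follower covers v·t_r = 9.8349 × 1.1 = 10.818 m while reacting, then v²/(2a_F) = 96.725 / 4.200 = 23.030 m while braking, for a total of 10.818 + 23.030 = 33.848 m.
Since a_F ≤ a_L and the follower starts braking later, the follower is never slower than the leader, so the closest approach is when both have stopped.
Minimum gap = 33.848 − 9.125 = 24.723 m.

Minimum gap ≈ 25 m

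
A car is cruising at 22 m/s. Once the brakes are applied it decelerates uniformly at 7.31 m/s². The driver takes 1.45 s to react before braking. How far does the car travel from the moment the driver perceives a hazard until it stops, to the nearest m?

Total stopping distance ≈ 65 m

Reaction distance = v·t_r = 22.0000 × 1.45 = 31.900 m.
Braking distance = v²/(2a) = 22.0000² / (2 × 7.310) = 484.000 / 14.620 = 33.105 m.
Total = 31.900 + 33.105 = 65.005 m.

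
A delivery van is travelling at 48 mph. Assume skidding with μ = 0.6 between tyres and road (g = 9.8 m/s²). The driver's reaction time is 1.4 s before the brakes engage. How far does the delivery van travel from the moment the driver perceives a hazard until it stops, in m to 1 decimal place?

Total stopping distance ≈ 69.2 m

48 mph × 0.44704 = 21.4579 m/s.
a = μg = 0.6 × 9.8 = 5.880 m/s².
Reaction distance = v·t_r = 21.4579 × 1.4 = 30.041 m.
Braking distance = v²/(2a) = 21.4579² / (2 × 5.880) = 460.441 / 11.760 = 39.153 m.
Total = 30.041 + 39.153 = 69.194 m.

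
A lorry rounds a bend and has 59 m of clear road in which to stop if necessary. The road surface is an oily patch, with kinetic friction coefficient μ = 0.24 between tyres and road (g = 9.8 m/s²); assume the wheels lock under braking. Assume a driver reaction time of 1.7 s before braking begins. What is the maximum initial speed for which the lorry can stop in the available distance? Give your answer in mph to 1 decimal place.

a = μg = 0.24 × 9.8 = 2.352 m/s².
Stopping distance: v·t_r + v²/(2a) = 59 with t_r = 1.7 s and a = 2.352 m/s².
So v² + 7.997 v − 277.54 = 0.
Positive root: v = −a·t_r + √((a·t_r)² + 2a·d) = −3.998 + √(15.984 + 277.54) = 13.1345 m/s.
13.1345 m/s ÷ 0.44704 = 29.381 mph.

Maximum speed ≈ 29.4 mph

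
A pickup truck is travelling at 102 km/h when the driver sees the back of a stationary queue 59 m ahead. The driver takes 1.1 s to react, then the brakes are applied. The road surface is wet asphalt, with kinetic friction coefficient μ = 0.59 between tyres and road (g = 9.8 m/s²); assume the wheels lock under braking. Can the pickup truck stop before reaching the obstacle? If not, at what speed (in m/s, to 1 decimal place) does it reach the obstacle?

No — it strikes the obstacle at 21.9 m/s

102 km/h ÷ 3.6 = 28.3333 m/s.
a = μg = 0.59 × 9.8 = 5.782 m/s².
Reaction distance = 28.3333 × 1.1 = 31.167 m.
Braking distance needed to stop: v²/(2a) = 802.776 / 11.564 = 69.420 m, so total needed = 31.167 + 69.420 = 100.587 m > 59 m — it cannot stop.
Distance remaining when braking begins: 59 − 31.167 = 27.833 m.
v² = v₀² − 2a·d = 802.776 − 2 × 5.782 × 27.833 = 480.915 m²/s².
v = √480.915 = 21.930 m/s.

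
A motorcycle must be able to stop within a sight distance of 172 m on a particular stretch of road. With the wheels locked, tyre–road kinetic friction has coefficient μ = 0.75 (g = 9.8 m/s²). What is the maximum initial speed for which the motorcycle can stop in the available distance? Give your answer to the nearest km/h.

Maximum speed ≈ 181 km/h

a = μg = 0.75 × 9.8 = 7.350 m/s².
v²/(2a) = d ⇒ v = √(2 × 7.350 × 172) = √2528.40 = 50.2832 m/s.
50.2832 m/s × 3.6 = 181.020 km/h.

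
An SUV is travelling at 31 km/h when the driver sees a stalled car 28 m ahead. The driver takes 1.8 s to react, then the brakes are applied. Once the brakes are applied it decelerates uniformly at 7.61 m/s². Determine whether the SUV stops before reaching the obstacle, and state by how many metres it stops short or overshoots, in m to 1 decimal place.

31 km/h ÷ 3.6 = 8.6111 m/s.
Reaction distance = 8.6111 × 1.8 = 15.500 m.
Braking distance = v²/(2a) = 74.151 / 15.220 = 4.872 m.
Total stopping distance = 15.500 + 4.872 = 20.372 m, vs 28 m available — it stops with 28 − 20.372 = 7.628 m to spare.

Yes — it stops 7.6 m short of the obstacle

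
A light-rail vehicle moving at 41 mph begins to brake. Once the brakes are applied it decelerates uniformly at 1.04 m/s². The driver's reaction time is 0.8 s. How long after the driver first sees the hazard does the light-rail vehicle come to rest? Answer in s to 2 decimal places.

Total time ≈ 18.42 s

41 mph × 0.44704 = 18.3286 m/s.
Braking time = v/a = 18.3286 / 1.040 = 17.624 s.
Total = 0.8 + 17.624 = 18.424 s.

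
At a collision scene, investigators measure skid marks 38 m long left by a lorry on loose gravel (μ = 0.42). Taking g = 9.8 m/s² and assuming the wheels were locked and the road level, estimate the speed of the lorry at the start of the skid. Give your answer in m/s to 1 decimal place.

Initial speed ≈ 17.7 m/s

Deceleration a = μg = 0.42 × 9.8 = 4.116 m/s².
v = √(2a·d) = √(2 × 4.116 × 38) = √312.816 = 17.6866 m/s.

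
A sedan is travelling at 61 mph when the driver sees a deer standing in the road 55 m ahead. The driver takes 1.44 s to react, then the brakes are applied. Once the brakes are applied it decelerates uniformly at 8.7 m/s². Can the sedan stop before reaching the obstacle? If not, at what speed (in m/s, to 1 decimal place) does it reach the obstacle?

61 mph × 0.44704 = 27.2694 m/s.
Reaction distance = 27.2694 × 1.44 = 39.268 m.
Braking distance needed to stop: v²/(2a) = 743.620 / 17.400 = 42.737 m, so total needed = 39.268 + 42.737 = 82.005 m > 55 m — it cannot stop.
Distance remaining when braking begins: 55 − 39.268 = 15.732 m.
v² = v₀² − 2a·d = 743.620 − 2 × 8.700 × 15.732 = 469.883 m²/s².
v = √469.883 = 21.677 m/s.

No — it strikes the obstacle at 21.7 m/s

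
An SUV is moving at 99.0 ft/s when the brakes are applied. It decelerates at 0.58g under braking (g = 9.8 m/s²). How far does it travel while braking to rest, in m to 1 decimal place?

99 ft/s × 0.3048 = 30.1752 m/s.
a = 0.58 × 9.8 = 5.684 m/s².
Braking distance = v²/(2a) = 30.1752² / (2 × 5.684) = 910.543 / 11.368 = 80.097 m.

Braking distance ≈ 80.1 m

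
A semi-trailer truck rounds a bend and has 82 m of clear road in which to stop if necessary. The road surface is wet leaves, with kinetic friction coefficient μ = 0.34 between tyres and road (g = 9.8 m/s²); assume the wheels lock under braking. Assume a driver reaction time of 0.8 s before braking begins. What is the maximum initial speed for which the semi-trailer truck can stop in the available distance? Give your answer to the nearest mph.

a = μg = 0.34 × 9.8 = 3.332 m/s².
Stopping distance: v·t_r + v²/(2a) = 82 with t_r = 0.8 s and a = 3.332 m/s².
So v² + 5.331 v − 546.45 = 0.
Positive root: v = −a·t_r + √((a·t_r)² + 2a·d) = −2.666 + √(7.108 + 546.45) = 20.8618 m/s.
20.8618 m/s ÷ 0.44704 = 46.667 mph.

Maximum speed ≈ 47 mph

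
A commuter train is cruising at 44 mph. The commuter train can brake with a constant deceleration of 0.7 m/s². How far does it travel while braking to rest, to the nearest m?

44 mph × 0.44704 = 19.6698 m/s.
Braking distance = v²/(2a) = 19.6698² / (2 × 0.700) = 386.901 / 1.400 = 276.358 m.

Braking distance ≈ 276 m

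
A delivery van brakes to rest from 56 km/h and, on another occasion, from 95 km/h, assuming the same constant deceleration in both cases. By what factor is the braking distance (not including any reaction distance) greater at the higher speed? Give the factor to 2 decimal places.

Braking distance d = v²/(2a), so with a fixed, d ∝ v².
Factor = (95/56)² = 1.6964² = 2.8778.

Factor ≈ 2.88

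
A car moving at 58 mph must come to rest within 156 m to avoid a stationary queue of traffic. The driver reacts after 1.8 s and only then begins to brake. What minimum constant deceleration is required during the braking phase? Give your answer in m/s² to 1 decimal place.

Required deceleration ≈ 3.1 m/s²

58 mph × 0.44704 = 25.9283 m/s.
Distance covered during reaction = 25.9283 × 1.8 = 46.671 m.
Distance available for braking: 156 − 46.671 = 109.329 m.
v² = 2a·d ⇒ a = v²/(2d) = 25.9283² / (2 × 109.329) = 672.277 / 218.658 = 3.0746 m/s².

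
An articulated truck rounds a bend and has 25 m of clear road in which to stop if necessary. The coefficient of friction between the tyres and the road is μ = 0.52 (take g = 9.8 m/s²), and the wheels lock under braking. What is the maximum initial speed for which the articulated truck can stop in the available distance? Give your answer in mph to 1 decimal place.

Maximum speed ≈ 35.7 mph

a = μg = 0.52 × 9.8 = 5.096 m/s².
v²/(2a) = d ⇒ v = √(2 × 5.096 × 25) = √254.80 = 15.9625 m/s.
15.9625 m/s ÷ 0.44704 = 35.707 mph.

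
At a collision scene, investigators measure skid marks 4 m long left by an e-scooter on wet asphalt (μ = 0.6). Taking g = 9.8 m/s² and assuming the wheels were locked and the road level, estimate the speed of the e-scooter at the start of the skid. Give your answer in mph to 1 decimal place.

Deceleration a = μg = 0.6 × 9.8 = 5.880 m/s².
v = √(2a·d) = √(2 × 5.880 × 4) = √47.040 = 6.8586 m/s.
= 6.8586 ÷ 0.44704 = 15.342 mph.

Initial speed ≈ 15.3 mph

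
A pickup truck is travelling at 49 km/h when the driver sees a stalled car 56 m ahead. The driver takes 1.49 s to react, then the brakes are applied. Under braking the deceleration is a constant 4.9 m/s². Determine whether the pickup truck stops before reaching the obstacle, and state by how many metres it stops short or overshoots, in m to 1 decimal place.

Yes — it stops 16.8 m short of the obstacle

49 km/h ÷ 3.6 = 13.6111 m/s.
Reaction distance = 13.6111 × 1.49 = 20.281 m.
Braking distance = v²/(2a) = 185.262 / 9.800 = 18.904 m.
Total stopping distance = 20.281 + 18.904 = 39.185 m, vs 56 m available — it stops with 56 − 39.185 = 16.815 m to spare.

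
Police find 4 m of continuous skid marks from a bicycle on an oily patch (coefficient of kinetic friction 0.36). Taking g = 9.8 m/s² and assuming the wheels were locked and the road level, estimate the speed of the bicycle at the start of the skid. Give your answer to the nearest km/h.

Deceleration a = μg = 0.36 × 9.8 = 3.528 m/s².
v = √(2a·d) = √(2 × 3.528 × 4) = √28.224 = 5.3126 m/s.
= 5.3126 × 3.6 = 19.125 km/h.

Initial speed ≈ 19 km/h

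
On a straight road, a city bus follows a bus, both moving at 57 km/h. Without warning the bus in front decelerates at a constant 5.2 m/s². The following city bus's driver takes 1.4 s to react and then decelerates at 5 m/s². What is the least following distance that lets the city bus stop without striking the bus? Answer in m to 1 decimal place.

Minimum gap ≈ 23.1 m

57 km/h ÷ 3.6 = 15.8333 m/s.
Leader travels v²/(2a_L) = 250.693 / 10.400 = 24.105 m before stopping.
Follower covers v·t_r = 15.8333 × 1.4 = 22.167 m while reacting, then v²/(2a_F) = 250.693 / 10.000 = 25.069 m while braking, for a total of 22.167 + 25.069 = 47.236 m.
Since a_F ≤ a_L and the follower starts braking later, the follower is never slower than the leader, so the closest approach is when both have stopped.
Minimum gap = 47.236 − 24.105 = 23.131 m.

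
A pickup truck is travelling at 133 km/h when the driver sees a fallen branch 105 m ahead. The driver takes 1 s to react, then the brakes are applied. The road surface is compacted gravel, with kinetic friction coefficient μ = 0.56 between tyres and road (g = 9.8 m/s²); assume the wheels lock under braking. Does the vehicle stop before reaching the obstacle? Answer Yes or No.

133 km/h ÷ 3.6 = 36.9444 m/s.
a = μg = 0.56 × 9.8 = 5.488 m/s².
Reaction distance = 36.9444 × 1 = 36.944 m.
Braking distance = v²/(2a) = 1364.889 / 10.976 = 124.352 m.
Total stopping distance = 36.944 + 124.352 = 161.296 m, vs 105 m available — it cannot stop in time and overshoots by 161.296 − 105 = 56.296 m.

No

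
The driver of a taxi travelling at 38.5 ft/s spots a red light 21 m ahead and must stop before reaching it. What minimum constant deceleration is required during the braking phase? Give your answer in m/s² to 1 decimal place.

Required deceleration ≈ 3.3 m/s²

38.5 ft/s × 0.3048 = 11.7348 m/s.
v² = 2a·d ⇒ a = v²/(2d) = 11.7348² / (2 × 21.000) = 137.706 / 42.000 = 3.2787 m/s².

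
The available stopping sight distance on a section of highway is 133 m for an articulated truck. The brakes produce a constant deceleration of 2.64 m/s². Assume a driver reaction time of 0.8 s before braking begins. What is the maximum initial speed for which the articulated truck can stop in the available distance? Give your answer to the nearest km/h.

Maximum speed ≈ 88 km/h

Stopping distance: v·t_r + v²/(2a) = 133 with t_r = 0.8 s and a = 2.640 m/s².
So v² + 4.224 v − 702.24 = 0.
Positive root: v = −a·t_r + √((a·t_r)² + 2a·d) = −2.112 + √(4.461 + 702.24) = 24.4718 m/s.
24.4718 m/s × 3.6 = 88.098 km/h.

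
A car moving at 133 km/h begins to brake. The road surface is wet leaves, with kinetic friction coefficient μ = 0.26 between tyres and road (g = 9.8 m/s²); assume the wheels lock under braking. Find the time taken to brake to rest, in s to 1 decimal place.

133 km/h ÷ 3.6 = 36.9444 m/s.
a = μg = 0.26 × 9.8 = 2.548 m/s².
Braking time = v/a = 36.9444 / 2.548 = 14.499 s.

Braking time ≈ 14.5 s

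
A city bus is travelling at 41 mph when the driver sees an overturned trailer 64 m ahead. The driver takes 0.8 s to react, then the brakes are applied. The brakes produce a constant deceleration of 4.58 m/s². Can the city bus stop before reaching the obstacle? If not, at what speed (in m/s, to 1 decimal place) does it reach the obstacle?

Yes — it stops about 12.7 m short of the obstacle, so it never reaches it

41 mph × 0.44704 = 18.3286 m/s.
Reaction distance = 18.3286 × 0.8 = 14.663 m.
Braking distance = v²/(2a) = 335.938 / 9.160 = 36.674 m.
Total stopping distance = 14.663 + 36.674 = 51.337 m, vs 64 m available — it stops with 64 − 51.337 = 12.663 m to spare.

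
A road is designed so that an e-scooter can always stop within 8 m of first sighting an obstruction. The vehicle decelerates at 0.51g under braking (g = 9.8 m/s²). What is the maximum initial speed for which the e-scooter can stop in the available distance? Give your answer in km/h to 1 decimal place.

Maximum speed ≈ 32.2 km/h

a = 0.51 × 9.8 = 4.998 m/s².
v²/(2a) = d ⇒ v = √(2 × 4.998 × 8) = √79.97 = 8.9426 m/s.
8.9426 m/s × 3.6 = 32.193 km/h.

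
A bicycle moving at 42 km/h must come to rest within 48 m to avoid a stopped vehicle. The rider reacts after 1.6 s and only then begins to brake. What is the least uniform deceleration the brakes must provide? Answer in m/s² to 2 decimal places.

Required deceleration ≈ 2.32 m/s²

42 km/h ÷ 3.6 = 11.6667 m/s.
Distance covered during reaction = 11.6667 × 1.6 = 18.667 m.
Distance available for braking: 48 − 18.667 = 29.333 m.
v² = 2a·d ⇒ a = v²/(2d) = 11.6667² / (2 × 29.333) = 136.112 / 58.666 = 2.3201 m/s².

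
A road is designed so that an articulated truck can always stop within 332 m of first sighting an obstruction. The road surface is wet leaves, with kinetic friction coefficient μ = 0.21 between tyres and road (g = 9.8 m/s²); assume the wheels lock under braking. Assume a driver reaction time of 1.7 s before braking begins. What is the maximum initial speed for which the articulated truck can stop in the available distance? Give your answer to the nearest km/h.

Maximum speed ≈ 121 km/h

a = μg = 0.21 × 9.8 = 2.058 m/s².
Stopping distance: v·t_r + v²/(2a) = 332 with t_r = 1.7 s and a = 2.058 m/s².
So v² + 6.997 v − 1366.51 = 0.
Positive root: v = −a·t_r + √((a·t_r)² + 2a·d) = −3.499 + √(12.243 + 1366.51) = 33.6326 m/s.
33.6326 m/s × 3.6 = 121.077 km/h.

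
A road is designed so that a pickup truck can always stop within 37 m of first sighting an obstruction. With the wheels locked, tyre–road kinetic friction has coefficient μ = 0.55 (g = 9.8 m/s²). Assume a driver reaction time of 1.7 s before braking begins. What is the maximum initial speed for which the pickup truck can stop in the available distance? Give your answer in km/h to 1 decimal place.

a = μg = 0.55 × 9.8 = 5.390 m/s².
Stopping distance: v·t_r + v²/(2a) = 37 with t_r = 1.7 s and a = 5.390 m/s².
So v² + 18.326 v − 398.86 = 0.
Positive root: v = −a·t_r + √((a·t_r)² + 2a·d) = −9.163 + √(83.961 + 398.86) = 12.8102 m/s.
12.8102 m/s × 3.6 = 46.117 km/h.

Maximum speed ≈ 46.1 km/h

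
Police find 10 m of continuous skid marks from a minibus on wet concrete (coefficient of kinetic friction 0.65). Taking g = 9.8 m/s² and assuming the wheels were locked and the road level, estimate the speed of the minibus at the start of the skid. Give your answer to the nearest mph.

Deceleration a = μg = 0.65 × 9.8 = 6.370 m/s².
v = √(2a·d) = √(2 × 6.370 × 10) = √127.400 = 11.2872 m/s.
= 11.2872 ÷ 0.44704 = 25.249 mph.

Initial speed ≈ 25 mph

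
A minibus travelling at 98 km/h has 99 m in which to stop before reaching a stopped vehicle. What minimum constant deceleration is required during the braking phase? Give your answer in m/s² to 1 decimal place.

98 km/h ÷ 3.6 = 27.2222 m/s.
v² = 2a·d ⇒ a = v²/(2d) = 27.2222² / (2 × 99.000) = 741.048 / 198.000 = 3.7427 m/s².

Required deceleration ≈ 3.7 m/s²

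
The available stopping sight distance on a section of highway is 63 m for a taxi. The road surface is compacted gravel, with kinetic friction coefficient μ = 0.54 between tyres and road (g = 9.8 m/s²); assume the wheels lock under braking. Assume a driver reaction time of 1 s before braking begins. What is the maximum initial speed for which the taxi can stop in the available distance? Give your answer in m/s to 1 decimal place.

a = μg = 0.54 × 9.8 = 5.292 m/s².
Stopping distance: v·t_r + v²/(2a) = 63 with t_r = 1 s and a = 5.292 m/s².
So v² + 10.584 v − 666.79 = 0.
Positive root: v = −a·t_r + √((a·t_r)² + 2a·d) = −5.292 + √(28.005 + 666.79) = 21.0670 m/s.

Maximum speed ≈ 21.1 m/s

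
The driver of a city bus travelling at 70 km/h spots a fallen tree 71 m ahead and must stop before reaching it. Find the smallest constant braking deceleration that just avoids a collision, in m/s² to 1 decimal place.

70 km/h ÷ 3.6 = 19.4444 m/s.
v² = 2a·d ⇒ a = v²/(2d) = 19.4444² / (2 × 71.000) = 378.085 / 142.000 = 2.6626 m/s².

Required deceleration ≈ 2.7 m/s²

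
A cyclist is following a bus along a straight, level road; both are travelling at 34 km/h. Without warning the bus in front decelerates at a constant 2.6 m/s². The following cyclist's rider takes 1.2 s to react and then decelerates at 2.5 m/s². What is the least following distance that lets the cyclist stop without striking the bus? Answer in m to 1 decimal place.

Minimum gap ≈ 12.0 m

34 km/h ÷ 3.6 = 9.4444 m/s.
Leader travels v²/(2a_L) = 89.197 / 5.200 = 17.153 m before stopping.
Follower covers v·t_r = 9.4444 × 1.2 = 11.333 m while reacting, then v²/(2a_F) = 89.197 / 5.000 = 17.839 m while braking, for a total of 11.333 + 17.839 = 29.172 m.
Since a_F ≤ a_L and the follower starts braking later, the follower is never slower than the leader, so the closest approach is when both have stopped.
Minimum gap = 29.172 − 17.153 = 12.019 m.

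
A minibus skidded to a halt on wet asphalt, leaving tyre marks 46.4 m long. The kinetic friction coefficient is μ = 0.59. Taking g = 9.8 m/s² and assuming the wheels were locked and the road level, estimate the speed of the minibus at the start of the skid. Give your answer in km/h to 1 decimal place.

Deceleration a = μg = 0.59 × 9.8 = 5.782 m/s².
v = √(2a·d) = √(2 × 5.782 × 46.4) = √536.570 = 23.1640 m/s.
= 23.1640 × 3.6 = 83.390 km/h.

Initial speed ≈ 83.4 km/h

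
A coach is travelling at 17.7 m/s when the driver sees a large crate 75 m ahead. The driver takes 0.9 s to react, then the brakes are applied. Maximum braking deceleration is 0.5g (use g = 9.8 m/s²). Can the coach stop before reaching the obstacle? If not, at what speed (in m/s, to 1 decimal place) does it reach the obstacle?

Yes — it stops about 27.1 m short of the obstacle, so it never reaches it

a = 0.5 × 9.8 = 4.900 m/s².
Reaction distance = 17.7000 × 0.9 = 15.930 m.
Braking distance = v²/(2a) = 313.290 / 9.800 = 31.968 m.
Total stopping distance = 15.930 + 31.968 = 47.898 m, vs 75 m available — it stops with 75 − 47.898 = 27.102 m to spare.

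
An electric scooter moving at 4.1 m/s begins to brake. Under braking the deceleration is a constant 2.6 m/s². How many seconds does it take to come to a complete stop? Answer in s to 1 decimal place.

Braking time ≈ 1.6 s

Braking time = v/a = 4.1000 / 2.600 = 1.577 s.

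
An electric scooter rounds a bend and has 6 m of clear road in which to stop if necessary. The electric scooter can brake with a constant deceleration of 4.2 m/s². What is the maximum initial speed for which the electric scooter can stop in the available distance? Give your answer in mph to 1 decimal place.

v²/(2a) = d ⇒ v = √(2 × 4.200 × 6) = √50.40 = 7.0993 m/s.
7.0993 m/s ÷ 0.44704 = 15.881 mph.

Maximum speed ≈ 15.9 mph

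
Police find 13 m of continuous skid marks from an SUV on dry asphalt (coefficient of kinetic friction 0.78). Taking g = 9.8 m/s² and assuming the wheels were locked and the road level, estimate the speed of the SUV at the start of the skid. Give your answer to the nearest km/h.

Initial speed ≈ 51 km/h

Deceleration a = μg = 0.78 × 9.8 = 7.644 m/s².
v = √(2a·d) = √(2 × 7.644 × 13) = √198.744 = 14.0977 m/s.
= 14.0977 × 3.6 = 50.752 km/h.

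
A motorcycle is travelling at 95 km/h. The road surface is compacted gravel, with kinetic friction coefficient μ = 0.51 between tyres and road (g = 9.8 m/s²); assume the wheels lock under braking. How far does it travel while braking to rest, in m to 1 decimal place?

Braking distance ≈ 69.7 m

95 km/h ÷ 3.6 = 26.3889 m/s.
a = μg = 0.51 × 9.8 = 4.998 m/s².
Braking distance = v²/(2a) = 26.3889² / (2 × 4.998) = 696.374 / 9.996 = 69.665 m.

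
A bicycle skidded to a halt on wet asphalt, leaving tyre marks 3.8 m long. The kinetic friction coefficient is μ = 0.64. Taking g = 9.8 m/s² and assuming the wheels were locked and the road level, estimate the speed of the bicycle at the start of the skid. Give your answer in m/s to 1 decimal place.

Deceleration a = μg = 0.64 × 9.8 = 6.272 m/s².
v = √(2a·d) = √(2 × 6.272 × 3.8) = √47.667 = 6.9041 m/s.

Initial speed ≈ 6.9 m/s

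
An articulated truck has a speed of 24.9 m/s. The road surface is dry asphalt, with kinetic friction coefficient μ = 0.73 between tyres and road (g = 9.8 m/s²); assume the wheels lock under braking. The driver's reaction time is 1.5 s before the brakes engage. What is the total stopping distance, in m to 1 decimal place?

a = μg = 0.73 × 9.8 = 7.154 m/s².
Reaction distance = v·t_r = 24.9000 × 1.5 = 37.350 m.
Braking distance = v²/(2a) = 24.9000² / (2 × 7.154) = 620.010 / 14.308 = 43.333 m.
Total = 37.350 + 43.333 = 80.683 m.

Total stopping distance ≈ 80.7 m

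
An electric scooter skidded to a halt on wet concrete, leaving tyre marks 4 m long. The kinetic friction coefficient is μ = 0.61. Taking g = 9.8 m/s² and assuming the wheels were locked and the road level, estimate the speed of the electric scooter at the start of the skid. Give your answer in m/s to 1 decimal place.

Deceleration a = μg = 0.61 × 9.8 = 5.978 m/s².
v = √(2a·d) = √(2 × 5.978 × 4) = √47.824 = 6.9155 m/s.

Initial speed ≈ 6.9 m/s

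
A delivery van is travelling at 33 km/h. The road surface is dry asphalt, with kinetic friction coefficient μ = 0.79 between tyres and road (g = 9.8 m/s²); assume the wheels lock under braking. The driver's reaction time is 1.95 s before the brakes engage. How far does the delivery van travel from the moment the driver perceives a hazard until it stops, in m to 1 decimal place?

33 km/h ÷ 3.6 = 9.1667 m/s.
a = μg = 0.79 × 9.8 = 7.742 m/s².
Reaction distance = v·t_r = 9.1667 × 1.95 = 17.875 m.
Braking distance = v²/(2a) = 9.1667² / (2 × 7.742) = 84.028 / 15.484 = 5.427 m.
Total = 17.875 + 5.427 = 23.302 m.

Total stopping distance ≈ 23.3 m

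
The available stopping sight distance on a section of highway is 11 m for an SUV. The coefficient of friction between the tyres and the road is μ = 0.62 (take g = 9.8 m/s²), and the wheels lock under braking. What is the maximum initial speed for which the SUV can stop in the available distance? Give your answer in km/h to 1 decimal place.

a = μg = 0.62 × 9.8 = 6.076 m/s².
v²/(2a) = d ⇒ v = √(2 × 6.076 × 11) = √133.67 = 11.5616 m/s.
11.5616 m/s × 3.6 = 41.622 km/h.

Maximum speed ≈ 41.6 km/h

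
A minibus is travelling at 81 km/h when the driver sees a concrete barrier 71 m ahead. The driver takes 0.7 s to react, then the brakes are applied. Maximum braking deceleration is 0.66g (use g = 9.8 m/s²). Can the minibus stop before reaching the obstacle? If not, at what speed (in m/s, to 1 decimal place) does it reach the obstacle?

81 km/h ÷ 3.6 = 22.5000 m/s.
a = 0.66 × 9.8 = 6.468 m/s².
Reaction distance = 22.5000 × 0.7 = 15.750 m.
Braking distance = v²/(2a) = 506.250 / 12.936 = 39.135 m.
Total stopping distance = 15.750 + 39.135 = 54.885 m, vs 71 m available — it stops with 71 − 54.885 = 16.115 m to spare.

Yes — it stops about 16.1 m short of the obstacle, so it never reaches it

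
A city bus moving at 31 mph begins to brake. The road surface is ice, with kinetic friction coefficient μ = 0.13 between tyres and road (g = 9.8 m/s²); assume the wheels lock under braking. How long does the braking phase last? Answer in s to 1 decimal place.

Braking time ≈ 10.9 s

31 mph × 0.44704 = 13.8582 m/s.
a = μg = 0.13 × 9.8 = 1.274 m/s².
Braking time = v/a = 13.8582 / 1.274 = 10.878 s.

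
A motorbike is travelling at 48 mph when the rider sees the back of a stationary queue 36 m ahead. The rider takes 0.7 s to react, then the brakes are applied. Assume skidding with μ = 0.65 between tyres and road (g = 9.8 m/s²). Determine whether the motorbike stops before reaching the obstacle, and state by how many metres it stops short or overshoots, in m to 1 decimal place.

No — it overshoots by 15.2 m

48 mph × 0.44704 = 21.4579 m/s.
a = μg = 0.65 × 9.8 = 6.370 m/s².
Reaction distance = 21.4579 × 0.7 = 15.021 m.
Braking distance = v²/(2a) = 460.441 / 12.740 = 36.141 m.
Total stopping distance = 15.021 + 36.141 = 51.162 m, vs 36 m available — it cannot stop in time and overshoots by 51.162 − 36 = 15.162 m.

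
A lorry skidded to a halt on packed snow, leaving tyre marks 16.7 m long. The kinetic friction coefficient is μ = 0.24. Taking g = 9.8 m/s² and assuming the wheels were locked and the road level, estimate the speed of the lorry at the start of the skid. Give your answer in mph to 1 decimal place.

Deceleration a = μg = 0.24 × 9.8 = 2.352 m/s².
v = √(2a·d) = √(2 × 2.352 × 16.7) = √78.557 = 8.8632 m/s.
= 8.8632 ÷ 0.44704 = 19.826 mph.

Initial speed ≈ 19.8 mph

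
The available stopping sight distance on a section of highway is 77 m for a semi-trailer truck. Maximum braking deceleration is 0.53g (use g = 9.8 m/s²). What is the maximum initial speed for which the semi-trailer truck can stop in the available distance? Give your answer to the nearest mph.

a = 0.53 × 9.8 = 5.194 m/s².
v²/(2a) = d ⇒ v = √(2 × 5.194 × 77) = √799.88 = 28.2821 m/s.
28.2821 m/s ÷ 0.44704 = 63.265 mph.

Maximum speed ≈ 63 mph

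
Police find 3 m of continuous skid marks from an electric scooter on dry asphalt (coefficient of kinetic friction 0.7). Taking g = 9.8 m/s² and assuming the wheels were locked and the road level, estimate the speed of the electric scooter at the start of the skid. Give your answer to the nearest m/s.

Deceleration a = μg = 0.7 × 9.8 = 6.860 m/s².
v = √(2a·d) = √(2 × 6.860 × 3) = √41.160 = 6.4156 m/s.

Initial speed ≈ 6 m/s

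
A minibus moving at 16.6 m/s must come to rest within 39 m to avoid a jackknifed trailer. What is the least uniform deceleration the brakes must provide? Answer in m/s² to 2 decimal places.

Required deceleration ≈ 3.53 m/s²

v² = 2a·d ⇒ a = v²/(2d) = 16.6000² / (2 × 39.000) = 275.560 / 78.000 = 3.5328 m/s².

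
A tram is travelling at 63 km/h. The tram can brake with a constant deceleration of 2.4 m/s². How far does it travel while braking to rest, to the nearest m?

63 km/h ÷ 3.6 = 17.5000 m/s.
Braking distance = v²/(2a) = 17.5000² / (2 × 2.400) = 306.250 / 4.800 = 63.802 m.

Braking distance ≈ 64 m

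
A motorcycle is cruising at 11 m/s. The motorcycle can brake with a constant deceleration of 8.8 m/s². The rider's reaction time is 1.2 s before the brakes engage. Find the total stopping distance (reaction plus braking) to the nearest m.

Reaction distance = v·t_r = 11.0000 × 1.2 = 13.200 m.
Braking distance = v²/(2a) = 11.0000² / (2 × 8.800) = 121.000 / 17.600 = 6.875 m.
Total = 13.200 + 6.875 = 20.075 m.

Total stopping distance ≈ 20 m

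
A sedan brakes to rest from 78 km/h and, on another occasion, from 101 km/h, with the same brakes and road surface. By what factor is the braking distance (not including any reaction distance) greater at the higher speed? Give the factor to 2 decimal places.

Factor ≈ 1.68

Braking distance d = v²/(2a), so with a fixed, d ∝ v².
Factor = (101/78)² = 1.2949² = 1.6768.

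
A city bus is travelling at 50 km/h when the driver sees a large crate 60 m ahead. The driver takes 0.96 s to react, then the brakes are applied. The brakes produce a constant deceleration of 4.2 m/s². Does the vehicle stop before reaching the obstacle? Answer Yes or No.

50 km/h ÷ 3.6 = 13.8889 m/s.
Reaction distance = 13.8889 × 0.96 = 13.333 m.
Braking distance = v²/(2a) = 192.902 / 8.400 = 22.965 m.
Total stopping distance = 13.333 + 22.965 = 36.298 m, vs 60 m available — it stops with 60 − 36.298 = 23.702 m to spare.

Yes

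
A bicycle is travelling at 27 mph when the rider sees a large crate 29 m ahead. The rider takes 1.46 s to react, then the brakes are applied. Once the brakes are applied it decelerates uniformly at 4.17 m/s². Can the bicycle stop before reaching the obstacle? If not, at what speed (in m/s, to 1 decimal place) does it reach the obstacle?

No — it strikes the obstacle at 7.1 m/s

27 mph × 0.44704 = 12.0701 m/s.
Reaction distance = 12.0701 × 1.46 = 17.622 m.
Braking distance needed to stop: v²/(2a) = 145.687 / 8.340 = 17.468 m, so total needed = 17.622 + 17.468 = 35.090 m > 29 m — it cannot stop.
Distance remaining when braking begins: 29 − 17.622 = 11.378 m.
v² = v₀² − 2a·d = 145.687 − 2 × 4.170 × 11.378 = 50.794 m²/s².
v = √50.794 = 7.127 m/s.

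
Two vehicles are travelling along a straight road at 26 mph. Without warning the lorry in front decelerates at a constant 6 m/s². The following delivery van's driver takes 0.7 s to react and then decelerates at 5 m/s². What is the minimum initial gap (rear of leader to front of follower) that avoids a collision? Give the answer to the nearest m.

26 mph × 0.44704 = 11.6230 m/s.
Leader travels v²/(2a_L) = 135.094 / 12.000 = 11.258 m before stopping.
Follower covers v·t_r = 11.6230 × 0.7 = 8.136 m while reacting, then v²/(2a_F) = 135.094 / 10.000 = 13.509 m while braking, for a total of 8.136 + 13.509 = 21.645 m.
Since a_F ≤ a_L and the follower starts braking later, the follower is never slower than the leader, so the closest approach is when both have stopped.
Minimum gap = 21.645 − 11.258 = 10.387 m.

Minimum gap ≈ 10 m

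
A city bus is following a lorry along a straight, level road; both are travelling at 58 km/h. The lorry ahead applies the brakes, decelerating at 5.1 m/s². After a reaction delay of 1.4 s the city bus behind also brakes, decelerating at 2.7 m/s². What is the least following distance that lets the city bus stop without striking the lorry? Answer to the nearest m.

Minimum gap ≈ 45 m

58 km/h ÷ 3.6 = 16.1111 m/s.
Leader travels v²/(2a_L) = 259.568 / 10.200 = 25.448 m before stopping.
Follower covers v·t_r = 16.1111 × 1.4 = 22.556 m while reacting, then v²/(2a_F) = 259.568 / 5.400 = 48.068 m while braking, for a total of 22.556 + 48.068 = 70.624 m.
Since a_F ≤ a_L and the follower starts braking later, the follower is never slower than the leader, so the closest approach is when both have stopped.
Minimum gap = 70.624 − 25.448 = 45.176 m.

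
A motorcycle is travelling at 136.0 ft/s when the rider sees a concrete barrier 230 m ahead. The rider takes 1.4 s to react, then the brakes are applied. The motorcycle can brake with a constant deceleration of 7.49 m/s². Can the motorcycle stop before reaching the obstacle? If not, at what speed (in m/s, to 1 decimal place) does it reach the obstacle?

136 ft/s × 0.3048 = 41.4528 m/s.
Reaction distance = 41.4528 × 1.4 = 58.034 m.
Braking distance = v²/(2a) = 1718.335 / 14.980 = 114.709 m.
Total stopping distance = 58.034 + 114.709 = 172.743 m, vs 230 m available — it stops with 230 − 172.743 = 57.257 m to spare.

Yes — it stops about 57.3 m short of the obstacle, so it never reaches it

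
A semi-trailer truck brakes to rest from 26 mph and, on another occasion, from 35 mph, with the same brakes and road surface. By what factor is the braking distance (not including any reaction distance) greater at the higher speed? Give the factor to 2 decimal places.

Braking distance d = v²/(2a), so with a fixed, d ∝ v².
Factor = (35/26)² = 1.3462² = 1.8123.

Factor ≈ 1.81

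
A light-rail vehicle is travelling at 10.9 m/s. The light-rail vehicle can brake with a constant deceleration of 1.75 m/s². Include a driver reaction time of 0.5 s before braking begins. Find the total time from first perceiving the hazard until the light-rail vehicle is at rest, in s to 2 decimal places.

Total time ≈ 6.73 s

Braking time = v/a = 10.9000 / 1.750 = 6.229 s.
Total = 0.5 + 6.229 = 6.729 s.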